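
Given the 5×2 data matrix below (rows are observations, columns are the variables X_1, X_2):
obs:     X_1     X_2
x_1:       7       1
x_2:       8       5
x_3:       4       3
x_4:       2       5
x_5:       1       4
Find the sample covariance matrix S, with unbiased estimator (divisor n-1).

Step 1 — column means:
  mean(X_1) = (7 + 8 + 4 + 2 + 1) / 5 = 22/5 = 4.4
  mean(X_2) = (1 + 5 + 3 + 5 + 4) / 5 = 18/5 = 3.6

Step 2 — sample covariance S[i,j] = (1/(n-1)) · Σ_k (x_{k,i} - mean_i) · (x_{k,j} - mean_j), with n-1 = 4.
  S[X_1,X_1] = ((2.6)·(2.6) + (3.6)·(3.6) + (-0.4)·(-0.4) + (-2.4)·(-2.4) + (-3.4)·(-3.4)) / 4 = 37.2/4 = 9.3
  S[X_1,X_2] = ((2.6)·(-2.6) + (3.6)·(1.4) + (-0.4)·(-0.6) + (-2.4)·(1.4) + (-3.4)·(0.4)) / 4 = -6.2/4 = -1.55
  S[X_2,X_2] = ((-2.6)·(-2.6) + (1.4)·(1.4) + (-0.6)·(-0.6) + (1.4)·(1.4) + (0.4)·(0.4)) / 4 = 11.2/4 = 2.8

S is symmetric (S[j,i] = S[i,j]). Assembling:

S = [[9.3, -1.55],
 [-1.55, 2.8]]


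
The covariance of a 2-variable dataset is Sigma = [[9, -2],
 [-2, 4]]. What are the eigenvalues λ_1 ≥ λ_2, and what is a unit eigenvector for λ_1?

Step 1 — characteristic polynomial of 2×2 Sigma:
  det(Sigma - λI) = λ² - trace · λ + det = 0.
  trace = 9 + 4 = 13, det = 9·4 - (-2)² = 32.
Step 2 — discriminant:
  Δ = trace² - 4·det = 169 - 128 = 41.
Step 3 — eigenvalues:
  λ = (trace ± √Δ)/2 = (13 ± 6.4031)/2,
  λ_1 = 9.7016,  λ_2 = 3.2984.

Step 4 — unit eigenvector for λ_1: solve (Sigma - λ_1 I)v = 0. First row:
  (9 - 9.7016)·v_x + (-2)·v_y = 0, i.e. (-0.7016)·v_x + (-2)·v_y = 0,
  so v ∝ (b, λ_1 - a) = (-2, 0.7016); multiply by -1 so the first entry is positive: u = (2, -0.7016).
  ||u|| = √((2)² + (-0.7016)²) = √(4.4922) ≈ 2.1195,
  v_1 = u/||u|| ≈ (0.9436, -0.331) (||v_1|| = 1).

λ_1 = 9.7016,  λ_2 = 3.2984;  v_1 ≈ (0.9436, -0.331)


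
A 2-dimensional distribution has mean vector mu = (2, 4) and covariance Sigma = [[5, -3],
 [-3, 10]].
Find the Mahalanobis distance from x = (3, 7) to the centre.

Step 1 — centre the observation: (x - mu) = (1, 3).

Step 2 — invert Sigma. det(Sigma) = 5·10 - (-3)² = 41.
  Sigma^{-1} = (1/det) · [[d, -b], [-b, a]] = [[0.2439, 0.0732],
 [0.0732, 0.122]].

Step 3 — form the quadratic (x - mu)^T · Sigma^{-1} · (x - mu):
  Sigma^{-1} · (x - mu) = (0.4634, 0.439).
  (x - mu)^T · [Sigma^{-1} · (x - mu)] = (1)·(0.4634) + (3)·(0.439) = 1.7805.

Step 4 — take square root: d = √(1.7805) ≈ 1.3343.

d(x, mu) = √(1.7805) ≈ 1.3343


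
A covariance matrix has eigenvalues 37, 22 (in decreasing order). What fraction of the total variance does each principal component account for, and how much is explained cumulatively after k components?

Step 1 — total variance = trace(Sigma) = Σ λ_i = 37 + 22 = 59.

Step 2 — fraction explained by component i = λ_i / Σ λ:
  PC1: 37/59 = 0.6271
  PC2: 22/59 = 0.3729

Step 3 — cumulative fraction after k components = (λ_1 + ... + λ_k) / Σ λ:
  k = 1: 37/59 = 0.6271
  k = 2: (37 + 22)/59 = 59/59 = 1

Summary (fraction, with percent):

explained: PC1 0.6271 (62.71%), PC2 0.3729 (37.29%);  cumulative: 0.6271, 1


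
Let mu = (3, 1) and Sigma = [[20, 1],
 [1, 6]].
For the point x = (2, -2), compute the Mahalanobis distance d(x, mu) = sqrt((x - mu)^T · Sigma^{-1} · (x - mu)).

Step 1 — centre the observation: (x - mu) = (-1, -3).

Step 2 — invert Sigma. det(Sigma) = 20·6 - (1)² = 119.
  Sigma^{-1} = (1/det) · [[d, -b], [-b, a]] = [[0.0504, -0.0084],
 [-0.0084, 0.1681]].

Step 3 — form the quadratic (x - mu)^T · Sigma^{-1} · (x - mu):
  Sigma^{-1} · (x - mu) = (-0.0252, -0.4958).
  (x - mu)^T · [Sigma^{-1} · (x - mu)] = (-1)·(-0.0252) + (-3)·(-0.4958) = 1.5126.

Step 4 — take square root: d = √(1.5126) ≈ 1.2299.

d(x, mu) = √(1.5126) ≈ 1.2299


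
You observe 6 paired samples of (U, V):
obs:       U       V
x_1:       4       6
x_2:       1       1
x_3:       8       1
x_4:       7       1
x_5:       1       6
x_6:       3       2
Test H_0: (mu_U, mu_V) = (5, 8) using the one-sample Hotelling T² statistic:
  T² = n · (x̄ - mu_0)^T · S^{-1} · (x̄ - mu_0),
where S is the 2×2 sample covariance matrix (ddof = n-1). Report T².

Step 1 — sample mean vector:
  mean(U) = (4 + 1 + 8 + 7 + 1 + 3) / 6 = 24/6 = 4
  mean(V) = (6 + 1 + 1 + 1 + 6 + 2) / 6 = 17/6 = 2.8333
  x̄ = (4, 2.8333),  deviation x̄ - mu_0 = (4, 2.8333) - (5, 8) = (-1, -5.1667).

Step 2 — sample covariance matrix, S[i,j] = (1/(n-1)) · Σ_k (x_{k,i} - mean_i) · (x_{k,j} - mean_j), divisor n-1 = 5:
  S[U,U] = ((0)·(0) + (-3)·(-3) + (4)·(4) + (3)·(3) + (-3)·(-3) + (-1)·(-1)) / 5 = 44/5 = 8.8
  S[U,V] = ((0)·(3.1667) + (-3)·(-1.8333) + (4)·(-1.8333) + (3)·(-1.8333) + (-3)·(3.1667) + (-1)·(-0.8333)) / 5 = -16/5 = -3.2
  S[V,V] = ((3.1667)·(3.1667) + (-1.8333)·(-1.8333) + (-1.8333)·(-1.8333) + (-1.8333)·(-1.8333) + (3.1667)·(3.1667) + (-0.8333)·(-0.8333)) / 5 = 30.8333/5 = 6.1667
  S = [[8.8, -3.2],
 [-3.2, 6.1667]].

Step 3 — invert S. det(S) = 8.8·6.1667 - (-3.2)² = 44.0267.
  S^{-1} = (1/det) · [[d, -b], [-b, a]] = [[0.1401, 0.0727],
 [0.0727, 0.1999]].

Step 4 — quadratic form (x̄ - mu_0)^T · S^{-1} · (x̄ - mu_0):
  S^{-1} · (x̄ - mu_0) = (-0.5156, -1.1054),
  (x̄ - mu_0)^T · [...] = (-1)·(-0.5156) + (-5.1667)·(-1.1054) = 6.2268.

Step 5 — scale by n: T² = 6 · 6.2268 = 37.3607.

T² ≈ 37.3607


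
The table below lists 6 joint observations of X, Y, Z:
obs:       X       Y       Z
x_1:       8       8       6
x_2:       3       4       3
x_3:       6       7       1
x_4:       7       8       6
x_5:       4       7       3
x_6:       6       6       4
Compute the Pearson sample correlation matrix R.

Step 1 — column means:
  mean(X) = (8 + 3 + 6 + 7 + 4 + 6) / 6 = 34/6 = 5.6667
  mean(Y) = (8 + 4 + 7 + 8 + 7 + 6) / 6 = 40/6 = 6.6667
  mean(Z) = (6 + 3 + 1 + 6 + 3 + 4) / 6 = 23/6 = 3.8333

Step 2 — sample variances and covariances s[i,j] = (1/(n-1)) · Σ_k (x_{k,i} - mean_i) · (x_{k,j} - mean_j), with n-1 = 5:
  s[X,X] = ((2.3333)·(2.3333) + (-2.6667)·(-2.6667) + (0.3333)·(0.3333) + (1.3333)·(1.3333) + (-1.6667)·(-1.6667) + (0.3333)·(0.3333)) / 5 = 17.3333/5 = 3.4667
  s[X,Y] = ((2.3333)·(1.3333) + (-2.6667)·(-2.6667) + (0.3333)·(0.3333) + (1.3333)·(1.3333) + (-1.6667)·(0.3333) + (0.3333)·(-0.6667)) / 5 = 11.3333/5 = 2.2667
  s[X,Z] = ((2.3333)·(2.1667) + (-2.6667)·(-0.8333) + (0.3333)·(-2.8333) + (1.3333)·(2.1667) + (-1.6667)·(-0.8333) + (0.3333)·(0.1667)) / 5 = 10.6667/5 = 2.1333
  s[Y,Y] = ((1.3333)·(1.3333) + (-2.6667)·(-2.6667) + (0.3333)·(0.3333) + (1.3333)·(1.3333) + (0.3333)·(0.3333) + (-0.6667)·(-0.6667)) / 5 = 11.3333/5 = 2.2667
  s[Y,Z] = ((1.3333)·(2.1667) + (-2.6667)·(-0.8333) + (0.3333)·(-2.8333) + (1.3333)·(2.1667) + (0.3333)·(-0.8333) + (-0.6667)·(0.1667)) / 5 = 6.6667/5 = 1.3333
  s[Z,Z] = ((2.1667)·(2.1667) + (-0.8333)·(-0.8333) + (-2.8333)·(-2.8333) + (2.1667)·(2.1667) + (-0.8333)·(-0.8333) + (0.1667)·(0.1667)) / 5 = 18.8333/5 = 3.7667
  Sample standard deviations s_i = √(s[i,i]):
  s(X) = √(3.4667) = 1.8619
  s(Y) = √(2.2667) = 1.5055
  s(Z) = √(3.7667) = 1.9408

Step 3 — r_{ij} = s_{ij} / (s_i · s_j):
  r[X,X] = 1 (diagonal).
  r[X,Y] = 2.2667 / (1.8619 · 1.5055) = 2.2667 / 2.8032 = 0.8086
  r[X,Z] = 2.1333 / (1.8619 · 1.9408) = 2.1333 / 3.6136 = 0.5904
  r[Y,Y] = 1 (diagonal).
  r[Y,Z] = 1.3333 / (1.5055 · 1.9408) = 1.3333 / 2.9219 = 0.4563
  r[Z,Z] = 1 (diagonal).

R is symmetric with unit diagonal. Assembling:

R = [[1, 0.8086, 0.5904],
 [0.8086, 1, 0.4563],
 [0.5904, 0.4563, 1]]


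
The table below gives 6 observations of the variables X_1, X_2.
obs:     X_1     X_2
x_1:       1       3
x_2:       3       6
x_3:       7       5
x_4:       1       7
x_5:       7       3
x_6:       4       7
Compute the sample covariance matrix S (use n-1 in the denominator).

Step 1 — column means:
  mean(X_1) = (1 + 3 + 7 + 1 + 7 + 4) / 6 = 23/6 = 3.8333
  mean(X_2) = (3 + 6 + 5 + 7 + 3 + 7) / 6 = 31/6 = 5.1667

Step 2 — sample covariance S[i,j] = (1/(n-1)) · Σ_k (x_{k,i} - mean_i) · (x_{k,j} - mean_j), with n-1 = 5.
  S[X_1,X_1] = ((-2.8333)·(-2.8333) + (-0.8333)·(-0.8333) + (3.1667)·(3.1667) + (-2.8333)·(-2.8333) + (3.1667)·(3.1667) + (0.1667)·(0.1667)) / 5 = 36.8333/5 = 7.3667
  S[X_1,X_2] = ((-2.8333)·(-2.1667) + (-0.8333)·(0.8333) + (3.1667)·(-0.1667) + (-2.8333)·(1.8333) + (3.1667)·(-2.1667) + (0.1667)·(1.8333)) / 5 = -6.8333/5 = -1.3667
  S[X_2,X_2] = ((-2.1667)·(-2.1667) + (0.8333)·(0.8333) + (-0.1667)·(-0.1667) + (1.8333)·(1.8333) + (-2.1667)·(-2.1667) + (1.8333)·(1.8333)) / 5 = 16.8333/5 = 3.3667

S is symmetric (S[j,i] = S[i,j]). Assembling:

S = [[7.3667, -1.3667],
 [-1.3667, 3.3667]]


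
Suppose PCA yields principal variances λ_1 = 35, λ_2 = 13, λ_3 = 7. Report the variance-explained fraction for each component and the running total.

Step 1 — total variance = trace(Sigma) = Σ λ_i = 35 + 13 + 7 = 55.

Step 2 — fraction explained by component i = λ_i / Σ λ:
  PC1: 35/55 = 0.6364
  PC2: 13/55 = 0.2364
  PC3: 7/55 = 0.1273

Step 3 — cumulative fraction after k components = (λ_1 + ... + λ_k) / Σ λ:
  k = 1: 35/55 = 0.6364
  k = 2: (35 + 13)/55 = 48/55 = 0.8727
  k = 3: (35 + 13 + 7)/55 = 55/55 = 1

Summary (fraction, with percent):

explained: PC1 0.6364 (63.64%), PC2 0.2364 (23.64%), PC3 0.1273 (12.73%);  cumulative: 0.6364, 0.8727, 1


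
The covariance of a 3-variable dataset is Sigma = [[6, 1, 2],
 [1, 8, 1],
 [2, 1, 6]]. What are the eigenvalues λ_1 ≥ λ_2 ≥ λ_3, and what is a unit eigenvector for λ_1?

Step 1 — characteristic polynomial p(λ) = det(λI - Sigma) = λ³ - tr·λ² + c_1·λ - det, where tr = trace, c_1 = sum of the principal 2×2 minors, det = det(Sigma):
  tr = 6 + 8 + 6 = 20,
  c_1 = (6·8 - (1)²) + (6·6 - (2)²) + (8·6 - (1)²) = 47 + 32 + 47 = 126,
  det = 6·(8·6 - (1)²) - (1)·((1)·6 - (1)·(2)) + (2)·((1)·(1) - 8·(2)) = 6·(47) - (1)·(4) + (2)·(-15) = 248.
  So p(λ) = λ³ - 20λ² + 126λ - 248.
Step 2 — look for an integer root (rational root theorem: any rational root is an integer divisor of 248). Testing λ = 4:
  p(4) = 64 - 320 + 504 - 248 = 0  ✓
  Dividing out (λ - 4): p(λ) = (λ - 4)(λ² - 16λ + 62).
Step 3 — remaining eigenvalues from the quadratic λ² - 16λ + 62 = 0:
  Δ = 16² - 4·62 = 256 - 248 = 8,  λ = (16 ± √8)/2 = (16 ± 2.8284)/2 ≈ 9.4142 or 6.5858.
  Sorted: λ_1 = 9.4142,  λ_2 = 6.5858,  λ_3 = 4  (check: sum = 20 = tr ✓).

Step 4 — unit eigenvector for λ_1 ≈ 9.4142: v spans the null space of (Sigma - λ_1 I), whose rows are
  r_1 = (-3.4142, 1, 2),  r_2 = (1, -1.4142, 1),  r_3 = (2, 1, -3.4142).
  v is orthogonal to every row, so take v ∝ r_1 × r_2 = ((1)·(1) - (2)·(-1.4142), (2)·(1) - (-3.4142)·(1), (-3.4142)·(-1.4142) - (1)·(1)) ≈ (3.8284, 5.4142, 3.8284).
  Let u = (3.8284, 5.4142, 3.8284).
  ||u|| = √((3.8284)² + (5.4142)² + (3.8284)²) = √(58.6274) ≈ 7.6569,  v_1 = u/||u|| ≈ (0.5, 0.7071, 0.5) (||v_1|| = 1).

λ_1 = 9.4142,  λ_2 = 6.5858,  λ_3 = 4;  v_1 ≈ (0.5, 0.7071, 0.5)


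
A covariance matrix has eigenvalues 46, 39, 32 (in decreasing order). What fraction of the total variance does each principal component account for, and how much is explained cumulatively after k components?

Step 1 — total variance = trace(Sigma) = Σ λ_i = 46 + 39 + 32 = 117.

Step 2 — fraction explained by component i = λ_i / Σ λ:
  PC1: 46/117 = 0.3932
  PC2: 39/117 = 0.3333
  PC3: 32/117 = 0.2735

Step 3 — cumulative fraction after k components = (λ_1 + ... + λ_k) / Σ λ:
  k = 1: 46/117 = 0.3932
  k = 2: (46 + 39)/117 = 85/117 = 0.7265
  k = 3: (46 + 39 + 32)/117 = 117/117 = 1

Summary (fraction, with percent):

explained: PC1 0.3932 (39.32%), PC2 0.3333 (33.33%), PC3 0.2735 (27.35%);  cumulative: 0.3932, 0.7265, 1


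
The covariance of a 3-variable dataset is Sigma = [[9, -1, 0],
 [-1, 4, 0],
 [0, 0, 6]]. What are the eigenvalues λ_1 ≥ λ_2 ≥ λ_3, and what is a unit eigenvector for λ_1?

Step 1 — characteristic polynomial p(λ) = det(λI - Sigma) = λ³ - tr·λ² + c_1·λ - det, where tr = trace, c_1 = sum of the principal 2×2 minors, det = det(Sigma):
  tr = 9 + 4 + 6 = 19,
  c_1 = (9·4 - (-1)²) + (9·6 - (0)²) + (4·6 - (0)²) = 35 + 54 + 24 = 113,
  det = 9·(4·6 - (0)²) - (-1)·((-1)·6 - (0)·(0)) + (0)·((-1)·(0) - 4·(0)) = 9·(24) - (-1)·(-6) + (0)·(0) = 210.
  So p(λ) = λ³ - 19λ² + 113λ - 210.
Step 2 — look for an integer root (rational root theorem: any rational root is an integer divisor of 210). Testing λ = 6:
  p(6) = 216 - 684 + 678 - 210 = 0  ✓
  Dividing out (λ - 6): p(λ) = (λ - 6)(λ² - 13λ + 35).
Step 3 — remaining eigenvalues from the quadratic λ² - 13λ + 35 = 0:
  Δ = 13² - 4·35 = 169 - 140 = 29,  λ = (13 ± √29)/2 = (13 ± 5.3852)/2 ≈ 9.1926 or 3.8074.
  Sorted: λ_1 = 9.1926,  λ_2 = 6,  λ_3 = 3.8074  (check: sum = 19 = tr ✓).

Step 4 — unit eigenvector for λ_1 ≈ 9.1926: v spans the null space of (Sigma - λ_1 I), whose rows are
  r_1 = (-0.1926, -1, 0),  r_2 = (-1, -5.1926, 0),  r_3 = (0, 0, -3.1926).
  v is orthogonal to every row, so take v ∝ r_1 × r_3 = ((-1)·(-3.1926) - (0)·(0), (0)·(0) - (-0.1926)·(-3.1926), (-0.1926)·(0) - (-1)·(0)) ≈ (3.1926, -0.6148, 0).
  Let u = (3.1926, -0.6148, 0).
  ||u|| = √((3.1926)² + (-0.6148)² + (0)²) = √(10.5706) ≈ 3.2512,  v_1 = u/||u|| ≈ (0.982, -0.1891, 0) (||v_1|| = 1).

λ_1 = 9.1926,  λ_2 = 6,  λ_3 = 3.8074;  v_1 ≈ (0.982, -0.1891, 0)


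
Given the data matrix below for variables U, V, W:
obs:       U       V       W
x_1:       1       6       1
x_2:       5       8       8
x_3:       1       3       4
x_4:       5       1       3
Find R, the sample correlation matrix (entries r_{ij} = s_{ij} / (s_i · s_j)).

Step 1 — column means:
  mean(U) = (1 + 5 + 1 + 5) / 4 = 12/4 = 3
  mean(V) = (6 + 8 + 3 + 1) / 4 = 18/4 = 4.5
  mean(W) = (1 + 8 + 4 + 3) / 4 = 16/4 = 4

Step 2 — sample variances and covariances s[i,j] = (1/(n-1)) · Σ_k (x_{k,i} - mean_i) · (x_{k,j} - mean_j), with n-1 = 3:
  s[U,U] = ((-2)·(-2) + (2)·(2) + (-2)·(-2) + (2)·(2)) / 3 = 16/3 = 5.3333
  s[U,V] = ((-2)·(1.5) + (2)·(3.5) + (-2)·(-1.5) + (2)·(-3.5)) / 3 = 0/3 = 0
  s[U,W] = ((-2)·(-3) + (2)·(4) + (-2)·(0) + (2)·(-1)) / 3 = 12/3 = 4
  s[V,V] = ((1.5)·(1.5) + (3.5)·(3.5) + (-1.5)·(-1.5) + (-3.5)·(-3.5)) / 3 = 29/3 = 9.6667
  s[V,W] = ((1.5)·(-3) + (3.5)·(4) + (-1.5)·(0) + (-3.5)·(-1)) / 3 = 13/3 = 4.3333
  s[W,W] = ((-3)·(-3) + (4)·(4) + (0)·(0) + (-1)·(-1)) / 3 = 26/3 = 8.6667
  Sample standard deviations s_i = √(s[i,i]):
  s(U) = √(5.3333) = 2.3094
  s(V) = √(9.6667) = 3.1091
  s(W) = √(8.6667) = 2.9439

Step 3 — r_{ij} = s_{ij} / (s_i · s_j):
  r[U,U] = 1 (diagonal).
  r[U,V] = 0 / (2.3094 · 3.1091) = 0 / 7.1802 = 0
  r[U,W] = 4 / (2.3094 · 2.9439) = 4 / 6.7987 = 0.5883
  r[V,V] = 1 (diagonal).
  r[V,W] = 4.3333 / (3.1091 · 2.9439) = 4.3333 / 9.153 = 0.4734
  r[W,W] = 1 (diagonal).

R is symmetric with unit diagonal. Assembling:

R = [[1, 0, 0.5883],
 [0, 1, 0.4734],
 [0.5883, 0.4734, 1]]


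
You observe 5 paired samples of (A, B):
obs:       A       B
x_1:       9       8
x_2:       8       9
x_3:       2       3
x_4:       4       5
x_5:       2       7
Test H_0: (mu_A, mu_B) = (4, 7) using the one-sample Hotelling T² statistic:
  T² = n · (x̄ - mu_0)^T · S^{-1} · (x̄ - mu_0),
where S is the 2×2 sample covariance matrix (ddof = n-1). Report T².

Step 1 — sample mean vector:
  mean(A) = (9 + 8 + 2 + 4 + 2) / 5 = 25/5 = 5
  mean(B) = (8 + 9 + 3 + 5 + 7) / 5 = 32/5 = 6.4
  x̄ = (5, 6.4),  deviation x̄ - mu_0 = (5, 6.4) - (4, 7) = (1, -0.6).

Step 2 — sample covariance matrix, S[i,j] = (1/(n-1)) · Σ_k (x_{k,i} - mean_i) · (x_{k,j} - mean_j), divisor n-1 = 4:
  S[A,A] = ((4)·(4) + (3)·(3) + (-3)·(-3) + (-1)·(-1) + (-3)·(-3)) / 4 = 44/4 = 11
  S[A,B] = ((4)·(1.6) + (3)·(2.6) + (-3)·(-3.4) + (-1)·(-1.4) + (-3)·(0.6)) / 4 = 24/4 = 6
  S[B,B] = ((1.6)·(1.6) + (2.6)·(2.6) + (-3.4)·(-3.4) + (-1.4)·(-1.4) + (0.6)·(0.6)) / 4 = 23.2/4 = 5.8
  S = [[11, 6],
 [6, 5.8]].

Step 3 — invert S. det(S) = 11·5.8 - (6)² = 27.8.
  S^{-1} = (1/det) · [[d, -b], [-b, a]] = [[0.2086, -0.2158],
 [-0.2158, 0.3957]].

Step 4 — quadratic form (x̄ - mu_0)^T · S^{-1} · (x̄ - mu_0):
  S^{-1} · (x̄ - mu_0) = (0.3381, -0.4532),
  (x̄ - mu_0)^T · [...] = (1)·(0.3381) + (-0.6)·(-0.4532) = 0.6101.

Step 5 — scale by n: T² = 5 · 0.6101 = 3.0504.

T² ≈ 3.0504


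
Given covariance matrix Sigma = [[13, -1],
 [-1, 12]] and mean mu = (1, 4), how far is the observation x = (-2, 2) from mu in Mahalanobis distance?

Step 1 — centre the observation: (x - mu) = (-3, -2).

Step 2 — invert Sigma. det(Sigma) = 13·12 - (-1)² = 155.
  Sigma^{-1} = (1/det) · [[d, -b], [-b, a]] = [[0.0774, 0.0065],
 [0.0065, 0.0839]].

Step 3 — form the quadratic (x - mu)^T · Sigma^{-1} · (x - mu):
  Sigma^{-1} · (x - mu) = (-0.2452, -0.1871).
  (x - mu)^T · [Sigma^{-1} · (x - mu)] = (-3)·(-0.2452) + (-2)·(-0.1871) = 1.1097.

Step 4 — take square root: d = √(1.1097) ≈ 1.0534.

d(x, mu) = √(1.1097) ≈ 1.0534


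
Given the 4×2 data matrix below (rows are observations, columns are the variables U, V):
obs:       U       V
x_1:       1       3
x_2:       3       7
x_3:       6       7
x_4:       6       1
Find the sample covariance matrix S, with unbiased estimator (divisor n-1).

Step 1 — column means:
  mean(U) = (1 + 3 + 6 + 6) / 4 = 16/4 = 4
  mean(V) = (3 + 7 + 7 + 1) / 4 = 18/4 = 4.5

Step 2 — sample covariance S[i,j] = (1/(n-1)) · Σ_k (x_{k,i} - mean_i) · (x_{k,j} - mean_j), with n-1 = 3.
  S[U,U] = ((-3)·(-3) + (-1)·(-1) + (2)·(2) + (2)·(2)) / 3 = 18/3 = 6
  S[U,V] = ((-3)·(-1.5) + (-1)·(2.5) + (2)·(2.5) + (2)·(-3.5)) / 3 = 0/3 = 0
  S[V,V] = ((-1.5)·(-1.5) + (2.5)·(2.5) + (2.5)·(2.5) + (-3.5)·(-3.5)) / 3 = 27/3 = 9

S is symmetric (S[j,i] = S[i,j]). Assembling:

S = [[6, 0],
 [0, 9]]


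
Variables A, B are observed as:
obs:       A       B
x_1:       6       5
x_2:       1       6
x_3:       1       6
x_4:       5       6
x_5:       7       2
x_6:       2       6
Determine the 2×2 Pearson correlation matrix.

Step 1 — column means:
  mean(A) = (6 + 1 + 1 + 5 + 7 + 2) / 6 = 22/6 = 3.6667
  mean(B) = (5 + 6 + 6 + 6 + 2 + 6) / 6 = 31/6 = 5.1667

Step 2 — sample variances and covariances s[i,j] = (1/(n-1)) · Σ_k (x_{k,i} - mean_i) · (x_{k,j} - mean_j), with n-1 = 5:
  s[A,A] = ((2.3333)·(2.3333) + (-2.6667)·(-2.6667) + (-2.6667)·(-2.6667) + (1.3333)·(1.3333) + (3.3333)·(3.3333) + (-1.6667)·(-1.6667)) / 5 = 35.3333/5 = 7.0667
  s[A,B] = ((2.3333)·(-0.1667) + (-2.6667)·(0.8333) + (-2.6667)·(0.8333) + (1.3333)·(0.8333) + (3.3333)·(-3.1667) + (-1.6667)·(0.8333)) / 5 = -15.6667/5 = -3.1333
  s[B,B] = ((-0.1667)·(-0.1667) + (0.8333)·(0.8333) + (0.8333)·(0.8333) + (0.8333)·(0.8333) + (-3.1667)·(-3.1667) + (0.8333)·(0.8333)) / 5 = 12.8333/5 = 2.5667
  Sample standard deviations s_i = √(s[i,i]):
  s(A) = √(7.0667) = 2.6583
  s(B) = √(2.5667) = 1.6021

Step 3 — r_{ij} = s_{ij} / (s_i · s_j):
  r[A,A] = 1 (diagonal).
  r[A,B] = -3.1333 / (2.6583 · 1.6021) = -3.1333 / 4.2588 = -0.7357
  r[B,B] = 1 (diagonal).

R is symmetric with unit diagonal. Assembling:

R = [[1, -0.7357],
 [-0.7357, 1]]


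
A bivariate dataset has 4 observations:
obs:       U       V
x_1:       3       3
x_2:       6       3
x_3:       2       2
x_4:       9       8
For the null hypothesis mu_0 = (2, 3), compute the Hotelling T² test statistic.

Step 1 — sample mean vector:
  mean(U) = (3 + 6 + 2 + 9) / 4 = 20/4 = 5
  mean(V) = (3 + 3 + 2 + 8) / 4 = 16/4 = 4
  x̄ = (5, 4),  deviation x̄ - mu_0 = (5, 4) - (2, 3) = (3, 1).

Step 2 — sample covariance matrix, S[i,j] = (1/(n-1)) · Σ_k (x_{k,i} - mean_i) · (x_{k,j} - mean_j), divisor n-1 = 3:
  S[U,U] = ((-2)·(-2) + (1)·(1) + (-3)·(-3) + (4)·(4)) / 3 = 30/3 = 10
  S[U,V] = ((-2)·(-1) + (1)·(-1) + (-3)·(-2) + (4)·(4)) / 3 = 23/3 = 7.6667
  S[V,V] = ((-1)·(-1) + (-1)·(-1) + (-2)·(-2) + (4)·(4)) / 3 = 22/3 = 7.3333
  S = [[10, 7.6667],
 [7.6667, 7.3333]].

Step 3 — invert S. det(S) = 10·7.3333 - (7.6667)² = 14.5556.
  S^{-1} = (1/det) · [[d, -b], [-b, a]] = [[0.5038, -0.5267],
 [-0.5267, 0.687]].

Step 4 — quadratic form (x̄ - mu_0)^T · S^{-1} · (x̄ - mu_0):
  S^{-1} · (x̄ - mu_0) = (0.9847, -0.8931),
  (x̄ - mu_0)^T · [...] = (3)·(0.9847) + (1)·(-0.8931) = 2.0611.

Step 5 — scale by n: T² = 4 · 2.0611 = 8.2443.

T² ≈ 8.2443


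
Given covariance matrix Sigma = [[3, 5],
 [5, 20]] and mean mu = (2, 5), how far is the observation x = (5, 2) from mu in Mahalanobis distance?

Step 1 — centre the observation: (x - mu) = (3, -3).

Step 2 — invert Sigma. det(Sigma) = 3·20 - (5)² = 35.
  Sigma^{-1} = (1/det) · [[d, -b], [-b, a]] = [[0.5714, -0.1429],
 [-0.1429, 0.0857]].

Step 3 — form the quadratic (x - mu)^T · Sigma^{-1} · (x - mu):
  Sigma^{-1} · (x - mu) = (2.1429, -0.6857).
  (x - mu)^T · [Sigma^{-1} · (x - mu)] = (3)·(2.1429) + (-3)·(-0.6857) = 8.4857.

Step 4 — take square root: d = √(8.4857) ≈ 2.913.

d(x, mu) = √(8.4857) ≈ 2.913


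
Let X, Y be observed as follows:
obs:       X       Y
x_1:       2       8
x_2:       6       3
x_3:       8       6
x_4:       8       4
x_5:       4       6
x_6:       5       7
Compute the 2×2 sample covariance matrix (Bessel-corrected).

Step 1 — column means:
  mean(X) = (2 + 6 + 8 + 8 + 4 + 5) / 6 = 33/6 = 5.5
  mean(Y) = (8 + 3 + 6 + 4 + 6 + 7) / 6 = 34/6 = 5.6667

Step 2 — sample covariance S[i,j] = (1/(n-1)) · Σ_k (x_{k,i} - mean_i) · (x_{k,j} - mean_j), with n-1 = 5.
  S[X,X] = ((-3.5)·(-3.5) + (0.5)·(0.5) + (2.5)·(2.5) + (2.5)·(2.5) + (-1.5)·(-1.5) + (-0.5)·(-0.5)) / 5 = 27.5/5 = 5.5
  S[X,Y] = ((-3.5)·(2.3333) + (0.5)·(-2.6667) + (2.5)·(0.3333) + (2.5)·(-1.6667) + (-1.5)·(0.3333) + (-0.5)·(1.3333)) / 5 = -14/5 = -2.8
  S[Y,Y] = ((2.3333)·(2.3333) + (-2.6667)·(-2.6667) + (0.3333)·(0.3333) + (-1.6667)·(-1.6667) + (0.3333)·(0.3333) + (1.3333)·(1.3333)) / 5 = 17.3333/5 = 3.4667

S is symmetric (S[j,i] = S[i,j]). Assembling:

S = [[5.5, -2.8],
 [-2.8, 3.4667]]


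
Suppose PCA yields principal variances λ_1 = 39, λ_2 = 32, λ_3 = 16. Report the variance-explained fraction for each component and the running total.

Step 1 — total variance = trace(Sigma) = Σ λ_i = 39 + 32 + 16 = 87.

Step 2 — fraction explained by component i = λ_i / Σ λ:
  PC1: 39/87 = 0.4483
  PC2: 32/87 = 0.3678
  PC3: 16/87 = 0.1839

Step 3 — cumulative fraction after k components = (λ_1 + ... + λ_k) / Σ λ:
  k = 1: 39/87 = 0.4483
  k = 2: (39 + 32)/87 = 71/87 = 0.8161
  k = 3: (39 + 32 + 16)/87 = 87/87 = 1

Summary (fraction, with percent):

explained: PC1 0.4483 (44.83%), PC2 0.3678 (36.78%), PC3 0.1839 (18.39%);  cumulative: 0.4483, 0.8161, 1


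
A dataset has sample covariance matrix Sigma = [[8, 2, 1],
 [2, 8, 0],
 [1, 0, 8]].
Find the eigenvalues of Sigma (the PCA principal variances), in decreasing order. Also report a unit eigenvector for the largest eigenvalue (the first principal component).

Step 1 — characteristic polynomial p(λ) = det(λI - Sigma) = λ³ - tr·λ² + c_1·λ - det, where tr = trace, c_1 = sum of the principal 2×2 minors, det = det(Sigma):
  tr = 8 + 8 + 8 = 24,
  c_1 = (8·8 - (2)²) + (8·8 - (1)²) + (8·8 - (0)²) = 60 + 63 + 64 = 187,
  det = 8·(8·8 - (0)²) - (2)·((2)·8 - (0)·(1)) + (1)·((2)·(0) - 8·(1)) = 8·(64) - (2)·(16) + (1)·(-8) = 472.
  So p(λ) = λ³ - 24λ² + 187λ - 472.
Step 2 — look for an integer root (rational root theorem: any rational root is an integer divisor of 472). Testing λ = 8:
  p(8) = 512 - 1536 + 1496 - 472 = 0  ✓
  Dividing out (λ - 8): p(λ) = (λ - 8)(λ² - 16λ + 59).
Step 3 — remaining eigenvalues from the quadratic λ² - 16λ + 59 = 0:
  Δ = 16² - 4·59 = 256 - 236 = 20,  λ = (16 ± √20)/2 = (16 ± 4.4721)/2 ≈ 10.2361 or 5.7639.
  Sorted: λ_1 = 10.2361,  λ_2 = 8,  λ_3 = 5.7639  (check: sum = 24 = tr ✓).

Step 4 — unit eigenvector for λ_1 ≈ 10.2361: v spans the null space of (Sigma - λ_1 I), whose rows are
  r_1 = (-2.2361, 2, 1),  r_2 = (2, -2.2361, 0),  r_3 = (1, 0, -2.2361).
  v is orthogonal to every row, so take v ∝ r_1 × r_2 = ((2)·(0) - (1)·(-2.2361), (1)·(2) - (-2.2361)·(0), (-2.2361)·(-2.2361) - (2)·(2)) ≈ (2.2361, 2, 1).
  Let u = (2.2361, 2, 1).
  ||u|| = √((2.2361)² + (2)² + (1)²) = √(10) ≈ 3.1623,  v_1 = u/||u|| ≈ (0.7071, 0.6325, 0.3162) (||v_1|| = 1).

λ_1 = 10.2361,  λ_2 = 8,  λ_3 = 5.7639;  v_1 ≈ (0.7071, 0.6325, 0.3162)


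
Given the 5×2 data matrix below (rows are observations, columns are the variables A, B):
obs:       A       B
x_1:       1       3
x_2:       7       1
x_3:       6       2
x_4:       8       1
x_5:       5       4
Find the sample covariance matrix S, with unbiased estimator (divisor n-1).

Step 1 — column means:
  mean(A) = (1 + 7 + 6 + 8 + 5) / 5 = 27/5 = 5.4
  mean(B) = (3 + 1 + 2 + 1 + 4) / 5 = 11/5 = 2.2

Step 2 — sample covariance S[i,j] = (1/(n-1)) · Σ_k (x_{k,i} - mean_i) · (x_{k,j} - mean_j), with n-1 = 4.
  S[A,A] = ((-4.4)·(-4.4) + (1.6)·(1.6) + (0.6)·(0.6) + (2.6)·(2.6) + (-0.4)·(-0.4)) / 4 = 29.2/4 = 7.3
  S[A,B] = ((-4.4)·(0.8) + (1.6)·(-1.2) + (0.6)·(-0.2) + (2.6)·(-1.2) + (-0.4)·(1.8)) / 4 = -9.4/4 = -2.35
  S[B,B] = ((0.8)·(0.8) + (-1.2)·(-1.2) + (-0.2)·(-0.2) + (-1.2)·(-1.2) + (1.8)·(1.8)) / 4 = 6.8/4 = 1.7

S is symmetric (S[j,i] = S[i,j]). Assembling:

S = [[7.3, -2.35],
 [-2.35, 1.7]]


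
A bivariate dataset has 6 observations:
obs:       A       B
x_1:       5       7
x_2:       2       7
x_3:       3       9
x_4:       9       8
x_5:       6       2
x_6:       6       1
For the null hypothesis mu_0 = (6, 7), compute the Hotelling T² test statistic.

Step 1 — sample mean vector:
  mean(A) = (5 + 2 + 3 + 9 + 6 + 6) / 6 = 31/6 = 5.1667
  mean(B) = (7 + 7 + 9 + 8 + 2 + 1) / 6 = 34/6 = 5.6667
  x̄ = (5.1667, 5.6667),  deviation x̄ - mu_0 = (5.1667, 5.6667) - (6, 7) = (-0.8333, -1.3333).

Step 2 — sample covariance matrix, S[i,j] = (1/(n-1)) · Σ_k (x_{k,i} - mean_i) · (x_{k,j} - mean_j), divisor n-1 = 5:
  S[A,A] = ((-0.1667)·(-0.1667) + (-3.1667)·(-3.1667) + (-2.1667)·(-2.1667) + (3.8333)·(3.8333) + (0.8333)·(0.8333) + (0.8333)·(0.8333)) / 5 = 30.8333/5 = 6.1667
  S[A,B] = ((-0.1667)·(1.3333) + (-3.1667)·(1.3333) + (-2.1667)·(3.3333) + (3.8333)·(2.3333) + (0.8333)·(-3.6667) + (0.8333)·(-4.6667)) / 5 = -9.6667/5 = -1.9333
  S[B,B] = ((1.3333)·(1.3333) + (1.3333)·(1.3333) + (3.3333)·(3.3333) + (2.3333)·(2.3333) + (-3.6667)·(-3.6667) + (-4.6667)·(-4.6667)) / 5 = 55.3333/5 = 11.0667
  S = [[6.1667, -1.9333],
 [-1.9333, 11.0667]].

Step 3 — invert S. det(S) = 6.1667·11.0667 - (-1.9333)² = 64.5067.
  S^{-1} = (1/det) · [[d, -b], [-b, a]] = [[0.1716, 0.03],
 [0.03, 0.0956]].

Step 4 — quadratic form (x̄ - mu_0)^T · S^{-1} · (x̄ - mu_0):
  S^{-1} · (x̄ - mu_0) = (-0.1829, -0.1524),
  (x̄ - mu_0)^T · [...] = (-0.8333)·(-0.1829) + (-1.3333)·(-0.1524) = 0.3557.

Step 5 — scale by n: T² = 6 · 0.3557 = 2.1341.

T² ≈ 2.1341


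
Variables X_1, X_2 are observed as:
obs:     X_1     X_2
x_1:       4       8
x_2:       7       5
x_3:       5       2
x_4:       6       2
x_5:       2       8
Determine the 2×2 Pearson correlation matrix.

Step 1 — column means:
  mean(X_1) = (4 + 7 + 5 + 6 + 2) / 5 = 24/5 = 4.8
  mean(X_2) = (8 + 5 + 2 + 2 + 8) / 5 = 25/5 = 5

Step 2 — sample variances and covariances s[i,j] = (1/(n-1)) · Σ_k (x_{k,i} - mean_i) · (x_{k,j} - mean_j), with n-1 = 4:
  s[X_1,X_1] = ((-0.8)·(-0.8) + (2.2)·(2.2) + (0.2)·(0.2) + (1.2)·(1.2) + (-2.8)·(-2.8)) / 4 = 14.8/4 = 3.7
  s[X_1,X_2] = ((-0.8)·(3) + (2.2)·(0) + (0.2)·(-3) + (1.2)·(-3) + (-2.8)·(3)) / 4 = -15/4 = -3.75
  s[X_2,X_2] = ((3)·(3) + (0)·(0) + (-3)·(-3) + (-3)·(-3) + (3)·(3)) / 4 = 36/4 = 9
  Sample standard deviations s_i = √(s[i,i]):
  s(X_1) = √(3.7) = 1.9235
  s(X_2) = √(9) = 3

Step 3 — r_{ij} = s_{ij} / (s_i · s_j):
  r[X_1,X_1] = 1 (diagonal).
  r[X_1,X_2] = -3.75 / (1.9235 · 3) = -3.75 / 5.7706 = -0.6498
  r[X_2,X_2] = 1 (diagonal).

R is symmetric with unit diagonal. Assembling:

R = [[1, -0.6498],
 [-0.6498, 1]]


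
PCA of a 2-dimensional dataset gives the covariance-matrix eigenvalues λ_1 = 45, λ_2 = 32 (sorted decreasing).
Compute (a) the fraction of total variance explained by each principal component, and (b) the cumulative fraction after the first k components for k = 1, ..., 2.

Step 1 — total variance = trace(Sigma) = Σ λ_i = 45 + 32 = 77.

Step 2 — fraction explained by component i = λ_i / Σ λ:
  PC1: 45/77 = 0.5844
  PC2: 32/77 = 0.4156

Step 3 — cumulative fraction after k components = (λ_1 + ... + λ_k) / Σ λ:
  k = 1: 45/77 = 0.5844
  k = 2: (45 + 32)/77 = 77/77 = 1

Summary (fraction, with percent):

explained: PC1 0.5844 (58.44%), PC2 0.4156 (41.56%);  cumulative: 0.5844, 1


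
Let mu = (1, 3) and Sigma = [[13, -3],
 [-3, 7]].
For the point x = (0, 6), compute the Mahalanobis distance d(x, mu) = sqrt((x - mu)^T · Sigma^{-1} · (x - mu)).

Step 1 — centre the observation: (x - mu) = (-1, 3).

Step 2 — invert Sigma. det(Sigma) = 13·7 - (-3)² = 82.
  Sigma^{-1} = (1/det) · [[d, -b], [-b, a]] = [[0.0854, 0.0366],
 [0.0366, 0.1585]].

Step 3 — form the quadratic (x - mu)^T · Sigma^{-1} · (x - mu):
  Sigma^{-1} · (x - mu) = (0.0244, 0.439).
  (x - mu)^T · [Sigma^{-1} · (x - mu)] = (-1)·(0.0244) + (3)·(0.439) = 1.2927.

Step 4 — take square root: d = √(1.2927) ≈ 1.137.

d(x, mu) = √(1.2927) ≈ 1.137


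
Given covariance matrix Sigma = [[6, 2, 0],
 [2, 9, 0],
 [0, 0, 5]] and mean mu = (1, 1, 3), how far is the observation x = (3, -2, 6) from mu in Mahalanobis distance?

Step 1 — centre the observation: (x - mu) = (2, -3, 3).

Step 2 — invert Sigma (cofactor / det for 3×3, or solve directly):
  Sigma^{-1} = [[0.18, -0.04, 0],
 [-0.04, 0.12, 0],
 [0, 0, 0.2]].

Step 3 — form the quadratic (x - mu)^T · Sigma^{-1} · (x - mu):
  Sigma^{-1} · (x - mu) = (0.48, -0.44, 0.6).
  (x - mu)^T · [Sigma^{-1} · (x - mu)] = (2)·(0.48) + (-3)·(-0.44) + (3)·(0.6) = 4.08.

Step 4 — take square root: d = √(4.08) ≈ 2.0199.

d(x, mu) = √(4.08) ≈ 2.0199


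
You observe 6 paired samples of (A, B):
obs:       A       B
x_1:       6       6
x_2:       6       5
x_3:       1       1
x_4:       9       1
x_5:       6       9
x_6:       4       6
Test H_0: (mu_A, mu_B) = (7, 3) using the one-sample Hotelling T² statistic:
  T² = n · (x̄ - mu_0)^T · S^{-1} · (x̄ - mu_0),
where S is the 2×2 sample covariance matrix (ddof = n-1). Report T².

Step 1 — sample mean vector:
  mean(A) = (6 + 6 + 1 + 9 + 6 + 4) / 6 = 32/6 = 5.3333
  mean(B) = (6 + 5 + 1 + 1 + 9 + 6) / 6 = 28/6 = 4.6667
  x̄ = (5.3333, 4.6667),  deviation x̄ - mu_0 = (5.3333, 4.6667) - (7, 3) = (-1.6667, 1.6667).

Step 2 — sample covariance matrix, S[i,j] = (1/(n-1)) · Σ_k (x_{k,i} - mean_i) · (x_{k,j} - mean_j), divisor n-1 = 5:
  S[A,A] = ((0.6667)·(0.6667) + (0.6667)·(0.6667) + (-4.3333)·(-4.3333) + (3.6667)·(3.6667) + (0.6667)·(0.6667) + (-1.3333)·(-1.3333)) / 5 = 35.3333/5 = 7.0667
  S[A,B] = ((0.6667)·(1.3333) + (0.6667)·(0.3333) + (-4.3333)·(-3.6667) + (3.6667)·(-3.6667) + (0.6667)·(4.3333) + (-1.3333)·(1.3333)) / 5 = 4.6667/5 = 0.9333
  S[B,B] = ((1.3333)·(1.3333) + (0.3333)·(0.3333) + (-3.6667)·(-3.6667) + (-3.6667)·(-3.6667) + (4.3333)·(4.3333) + (1.3333)·(1.3333)) / 5 = 49.3333/5 = 9.8667
  S = [[7.0667, 0.9333],
 [0.9333, 9.8667]].

Step 3 — invert S. det(S) = 7.0667·9.8667 - (0.9333)² = 68.8533.
  S^{-1} = (1/det) · [[d, -b], [-b, a]] = [[0.1433, -0.0136],
 [-0.0136, 0.1026]].

Step 4 — quadratic form (x̄ - mu_0)^T · S^{-1} · (x̄ - mu_0):
  S^{-1} · (x̄ - mu_0) = (-0.2614, 0.1936),
  (x̄ - mu_0)^T · [...] = (-1.6667)·(-0.2614) + (1.6667)·(0.1936) = 0.7585.

Step 5 — scale by n: T² = 6 · 0.7585 = 4.5507.

T² ≈ 4.5507


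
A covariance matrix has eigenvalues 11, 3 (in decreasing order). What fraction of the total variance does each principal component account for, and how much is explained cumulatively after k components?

Step 1 — total variance = trace(Sigma) = Σ λ_i = 11 + 3 = 14.

Step 2 — fraction explained by component i = λ_i / Σ λ:
  PC1: 11/14 = 0.7857
  PC2: 3/14 = 0.2143

Step 3 — cumulative fraction after k components = (λ_1 + ... + λ_k) / Σ λ:
  k = 1: 11/14 = 0.7857
  k = 2: (11 + 3)/14 = 14/14 = 1

Summary (fraction, with percent):

explained: PC1 0.7857 (78.57%), PC2 0.2143 (21.43%);  cumulative: 0.7857, 1


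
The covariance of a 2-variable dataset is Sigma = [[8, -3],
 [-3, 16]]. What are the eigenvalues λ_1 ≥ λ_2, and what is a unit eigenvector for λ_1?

Step 1 — characteristic polynomial of 2×2 Sigma:
  det(Sigma - λI) = λ² - trace · λ + det = 0.
  trace = 8 + 16 = 24, det = 8·16 - (-3)² = 119.
Step 2 — discriminant:
  Δ = trace² - 4·det = 576 - 476 = 100.
Step 3 — eigenvalues:
  λ = (trace ± √Δ)/2 = (24 ± 10)/2,
  λ_1 = 17,  λ_2 = 7.

Step 4 — unit eigenvector for λ_1: solve (Sigma - λ_1 I)v = 0. First row:
  (8 - 17)·v_x + (-3)·v_y = 0, i.e. (-9)·v_x + (-3)·v_y = 0,
  so v ∝ (b, λ_1 - a) = (-3, 9); multiply by -1 so the first entry is positive: u = (3, -9).
  ||u|| = √((3)² + (-9)²) = √(90) ≈ 9.4868,
  v_1 = u/||u|| ≈ (0.3162, -0.9487) (||v_1|| = 1).

λ_1 = 17,  λ_2 = 7;  v_1 ≈ (0.3162, -0.9487)


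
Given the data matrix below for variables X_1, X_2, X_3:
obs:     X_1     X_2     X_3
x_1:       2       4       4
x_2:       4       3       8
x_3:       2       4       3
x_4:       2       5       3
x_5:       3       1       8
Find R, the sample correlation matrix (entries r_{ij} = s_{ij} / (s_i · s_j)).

Step 1 — column means:
  mean(X_1) = (2 + 4 + 2 + 2 + 3) / 5 = 13/5 = 2.6
  mean(X_2) = (4 + 3 + 4 + 5 + 1) / 5 = 17/5 = 3.4
  mean(X_3) = (4 + 8 + 3 + 3 + 8) / 5 = 26/5 = 5.2

Step 2 — sample variances and covariances s[i,j] = (1/(n-1)) · Σ_k (x_{k,i} - mean_i) · (x_{k,j} - mean_j), with n-1 = 4:
  s[X_1,X_1] = ((-0.6)·(-0.6) + (1.4)·(1.4) + (-0.6)·(-0.6) + (-0.6)·(-0.6) + (0.4)·(0.4)) / 4 = 3.2/4 = 0.8
  s[X_1,X_2] = ((-0.6)·(0.6) + (1.4)·(-0.4) + (-0.6)·(0.6) + (-0.6)·(1.6) + (0.4)·(-2.4)) / 4 = -3.2/4 = -0.8
  s[X_1,X_3] = ((-0.6)·(-1.2) + (1.4)·(2.8) + (-0.6)·(-2.2) + (-0.6)·(-2.2) + (0.4)·(2.8)) / 4 = 8.4/4 = 2.1
  s[X_2,X_2] = ((0.6)·(0.6) + (-0.4)·(-0.4) + (0.6)·(0.6) + (1.6)·(1.6) + (-2.4)·(-2.4)) / 4 = 9.2/4 = 2.3
  s[X_2,X_3] = ((0.6)·(-1.2) + (-0.4)·(2.8) + (0.6)·(-2.2) + (1.6)·(-2.2) + (-2.4)·(2.8)) / 4 = -13.4/4 = -3.35
  s[X_3,X_3] = ((-1.2)·(-1.2) + (2.8)·(2.8) + (-2.2)·(-2.2) + (-2.2)·(-2.2) + (2.8)·(2.8)) / 4 = 26.8/4 = 6.7
  Sample standard deviations s_i = √(s[i,i]):
  s(X_1) = √(0.8) = 0.8944
  s(X_2) = √(2.3) = 1.5166
  s(X_3) = √(6.7) = 2.5884

Step 3 — r_{ij} = s_{ij} / (s_i · s_j):
  r[X_1,X_1] = 1 (diagonal).
  r[X_1,X_2] = -0.8 / (0.8944 · 1.5166) = -0.8 / 1.3565 = -0.5898
  r[X_1,X_3] = 2.1 / (0.8944 · 2.5884) = 2.1 / 2.3152 = 0.9071
  r[X_2,X_2] = 1 (diagonal).
  r[X_2,X_3] = -3.35 / (1.5166 · 2.5884) = -3.35 / 3.9256 = -0.8534
  r[X_3,X_3] = 1 (diagonal).

R is symmetric with unit diagonal. Assembling:

R = [[1, -0.5898, 0.9071],
 [-0.5898, 1, -0.8534],
 [0.9071, -0.8534, 1]]


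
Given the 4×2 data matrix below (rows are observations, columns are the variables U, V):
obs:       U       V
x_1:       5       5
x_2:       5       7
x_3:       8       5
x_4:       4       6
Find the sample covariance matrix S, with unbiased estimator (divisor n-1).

Step 1 — column means:
  mean(U) = (5 + 5 + 8 + 4) / 4 = 22/4 = 5.5
  mean(V) = (5 + 7 + 5 + 6) / 4 = 23/4 = 5.75

Step 2 — sample covariance S[i,j] = (1/(n-1)) · Σ_k (x_{k,i} - mean_i) · (x_{k,j} - mean_j), with n-1 = 3.
  S[U,U] = ((-0.5)·(-0.5) + (-0.5)·(-0.5) + (2.5)·(2.5) + (-1.5)·(-1.5)) / 3 = 9/3 = 3
  S[U,V] = ((-0.5)·(-0.75) + (-0.5)·(1.25) + (2.5)·(-0.75) + (-1.5)·(0.25)) / 3 = -2.5/3 = -0.8333
  S[V,V] = ((-0.75)·(-0.75) + (1.25)·(1.25) + (-0.75)·(-0.75) + (0.25)·(0.25)) / 3 = 2.75/3 = 0.9167

S is symmetric (S[j,i] = S[i,j]). Assembling:

S = [[3, -0.8333],
 [-0.8333, 0.9167]]


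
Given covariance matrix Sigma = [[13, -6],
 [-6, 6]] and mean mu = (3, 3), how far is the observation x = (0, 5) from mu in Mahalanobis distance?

Step 1 — centre the observation: (x - mu) = (-3, 2).

Step 2 — invert Sigma. det(Sigma) = 13·6 - (-6)² = 42.
  Sigma^{-1} = (1/det) · [[d, -b], [-b, a]] = [[0.1429, 0.1429],
 [0.1429, 0.3095]].

Step 3 — form the quadratic (x - mu)^T · Sigma^{-1} · (x - mu):
  Sigma^{-1} · (x - mu) = (-0.1429, 0.1905).
  (x - mu)^T · [Sigma^{-1} · (x - mu)] = (-3)·(-0.1429) + (2)·(0.1905) = 0.8095.

Step 4 — take square root: d = √(0.8095) ≈ 0.8997.

d(x, mu) = √(0.8095) ≈ 0.8997


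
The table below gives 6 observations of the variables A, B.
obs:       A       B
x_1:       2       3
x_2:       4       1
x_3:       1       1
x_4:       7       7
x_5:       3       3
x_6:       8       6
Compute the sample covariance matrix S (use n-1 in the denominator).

Step 1 — column means:
  mean(A) = (2 + 4 + 1 + 7 + 3 + 8) / 6 = 25/6 = 4.1667
  mean(B) = (3 + 1 + 1 + 7 + 3 + 6) / 6 = 21/6 = 3.5

Step 2 — sample covariance S[i,j] = (1/(n-1)) · Σ_k (x_{k,i} - mean_i) · (x_{k,j} - mean_j), with n-1 = 5.
  S[A,A] = ((-2.1667)·(-2.1667) + (-0.1667)·(-0.1667) + (-3.1667)·(-3.1667) + (2.8333)·(2.8333) + (-1.1667)·(-1.1667) + (3.8333)·(3.8333)) / 5 = 38.8333/5 = 7.7667
  S[A,B] = ((-2.1667)·(-0.5) + (-0.1667)·(-2.5) + (-3.1667)·(-2.5) + (2.8333)·(3.5) + (-1.1667)·(-0.5) + (3.8333)·(2.5)) / 5 = 29.5/5 = 5.9
  S[B,B] = ((-0.5)·(-0.5) + (-2.5)·(-2.5) + (-2.5)·(-2.5) + (3.5)·(3.5) + (-0.5)·(-0.5) + (2.5)·(2.5)) / 5 = 31.5/5 = 6.3

S is symmetric (S[j,i] = S[i,j]). Assembling:

S = [[7.7667, 5.9],
 [5.9, 6.3]]


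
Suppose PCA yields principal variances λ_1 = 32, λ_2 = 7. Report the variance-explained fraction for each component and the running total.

Step 1 — total variance = trace(Sigma) = Σ λ_i = 32 + 7 = 39.

Step 2 — fraction explained by component i = λ_i / Σ λ:
  PC1: 32/39 = 0.8205
  PC2: 7/39 = 0.1795

Step 3 — cumulative fraction after k components = (λ_1 + ... + λ_k) / Σ λ:
  k = 1: 32/39 = 0.8205
  k = 2: (32 + 7)/39 = 39/39 = 1

Summary (fraction, with percent):

explained: PC1 0.8205 (82.05%), PC2 0.1795 (17.95%);  cumulative: 0.8205, 1


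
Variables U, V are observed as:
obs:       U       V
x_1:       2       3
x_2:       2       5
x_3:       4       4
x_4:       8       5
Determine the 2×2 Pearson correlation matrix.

Step 1 — column means:
  mean(U) = (2 + 2 + 4 + 8) / 4 = 16/4 = 4
  mean(V) = (3 + 5 + 4 + 5) / 4 = 17/4 = 4.25

Step 2 — sample variances and covariances s[i,j] = (1/(n-1)) · Σ_k (x_{k,i} - mean_i) · (x_{k,j} - mean_j), with n-1 = 3:
  s[U,U] = ((-2)·(-2) + (-2)·(-2) + (0)·(0) + (4)·(4)) / 3 = 24/3 = 8
  s[U,V] = ((-2)·(-1.25) + (-2)·(0.75) + (0)·(-0.25) + (4)·(0.75)) / 3 = 4/3 = 1.3333
  s[V,V] = ((-1.25)·(-1.25) + (0.75)·(0.75) + (-0.25)·(-0.25) + (0.75)·(0.75)) / 3 = 2.75/3 = 0.9167
  Sample standard deviations s_i = √(s[i,i]):
  s(U) = √(8) = 2.8284
  s(V) = √(0.9167) = 0.9574

Step 3 — r_{ij} = s_{ij} / (s_i · s_j):
  r[U,U] = 1 (diagonal).
  r[U,V] = 1.3333 / (2.8284 · 0.9574) = 1.3333 / 2.708 = 0.4924
  r[V,V] = 1 (diagonal).

R is symmetric with unit diagonal. Assembling:

R = [[1, 0.4924],
 [0.4924, 1]]


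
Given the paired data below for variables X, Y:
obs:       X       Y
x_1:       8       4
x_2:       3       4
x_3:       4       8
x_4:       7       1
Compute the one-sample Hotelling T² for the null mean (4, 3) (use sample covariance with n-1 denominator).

Step 1 — sample mean vector:
  mean(X) = (8 + 3 + 4 + 7) / 4 = 22/4 = 5.5
  mean(Y) = (4 + 4 + 8 + 1) / 4 = 17/4 = 4.25
  x̄ = (5.5, 4.25),  deviation x̄ - mu_0 = (5.5, 4.25) - (4, 3) = (1.5, 1.25).

Step 2 — sample covariance matrix, S[i,j] = (1/(n-1)) · Σ_k (x_{k,i} - mean_i) · (x_{k,j} - mean_j), divisor n-1 = 3:
  S[X,X] = ((2.5)·(2.5) + (-2.5)·(-2.5) + (-1.5)·(-1.5) + (1.5)·(1.5)) / 3 = 17/3 = 5.6667
  S[X,Y] = ((2.5)·(-0.25) + (-2.5)·(-0.25) + (-1.5)·(3.75) + (1.5)·(-3.25)) / 3 = -10.5/3 = -3.5
  S[Y,Y] = ((-0.25)·(-0.25) + (-0.25)·(-0.25) + (3.75)·(3.75) + (-3.25)·(-3.25)) / 3 = 24.75/3 = 8.25
  S = [[5.6667, -3.5],
 [-3.5, 8.25]].

Step 3 — invert S. det(S) = 5.6667·8.25 - (-3.5)² = 34.5.
  S^{-1} = (1/det) · [[d, -b], [-b, a]] = [[0.2391, 0.1014],
 [0.1014, 0.1643]].

Step 4 — quadratic form (x̄ - mu_0)^T · S^{-1} · (x̄ - mu_0):
  S^{-1} · (x̄ - mu_0) = (0.4855, 0.3575),
  (x̄ - mu_0)^T · [...] = (1.5)·(0.4855) + (1.25)·(0.3575) = 1.1751.

Step 5 — scale by n: T² = 4 · 1.1751 = 4.7005.

T² ≈ 4.7005
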